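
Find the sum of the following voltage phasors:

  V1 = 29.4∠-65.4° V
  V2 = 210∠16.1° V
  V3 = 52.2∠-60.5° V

Step 1 — Convert each phasor to rectangular form:
  V1 = 29.4·(cos(-65.4°) + j·sin(-65.4°)) = 12.24 - j26.73 V
  V2 = 210·(cos(16.1°) + j·sin(16.1°)) = 201.8 + j58.24 V
  V3 = 52.2·(cos(-60.5°) + j·sin(-60.5°)) = 25.7 - j45.43 V
Step 2 — Sum components: V_total = 239.7 - j13.93 V.
Step 3 — Convert to polar: |V_total| = 240.1 V, ∠V_total = -3.3°.

V_total = 240.1∠-3.3° V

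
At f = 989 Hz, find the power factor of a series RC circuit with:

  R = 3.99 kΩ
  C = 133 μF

Step 1 — Angular frequency: ω = 2π·f = 2π·989 = 6214 rad/s.
Step 2 — Component impedances:
  R: Z = R = 3990 Ω
  C: Z = 1/(jωC) = -j/(ω·C) = 0 - j1.21 Ω
Step 3 — Series combination: Z_total = R + C = 3990 - j1.21 Ω = 3990∠-0.0° Ω.
Step 4 — Power factor: PF = cos(φ) = Re(Z)/|Z| = 3990/3990 = 1.
Step 5 — Type: Im(Z) = -1.21 ⇒ leading (phase φ = -0.0°).

PF = 1 (leading, φ = -0.0°)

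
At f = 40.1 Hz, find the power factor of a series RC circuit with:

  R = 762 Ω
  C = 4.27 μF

Step 1 — Angular frequency: ω = 2π·f = 2π·40.1 = 252 rad/s.
Step 2 — Component impedances:
  R: Z = R = 762 Ω
  C: Z = 1/(jωC) = -j/(ω·C) = 0 - j929.5 Ω
Step 3 — Series combination: Z_total = R + C = 762 - j929.5 Ω = 1202∠-50.7° Ω.
Step 4 — Power factor: PF = cos(φ) = Re(Z)/|Z| = 762/1201.9 = 0.634.
Step 5 — Type: Im(Z) = -929.5 ⇒ leading (phase φ = -50.7°).

PF = 0.634 (leading, φ = -50.7°)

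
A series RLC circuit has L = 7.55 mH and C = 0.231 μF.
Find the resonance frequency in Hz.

Step 1 — Resonance condition Im(Z)=0 gives ω₀ = 1/√(LC).
Step 2 — ω₀ = 1/√(0.00755·2.31e-07) = 2.395e+04 rad/s.
Step 3 — f₀ = ω₀/(2π) = 3811 Hz.

f₀ = 3811 Hz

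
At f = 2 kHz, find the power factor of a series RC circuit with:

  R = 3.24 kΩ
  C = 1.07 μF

Step 1 — Angular frequency: ω = 2π·f = 2π·2000 = 1.257e+04 rad/s.
Step 2 — Component impedances:
  R: Z = R = 3240 Ω
  C: Z = 1/(jωC) = -j/(ω·C) = 0 - j74.37 Ω
Step 3 — Series combination: Z_total = R + C = 3240 - j74.37 Ω = 3241∠-1.3° Ω.
Step 4 — Power factor: PF = cos(φ) = Re(Z)/|Z| = 3240/3241 = 0.9997.
Step 5 — Type: Im(Z) = -74.37 ⇒ leading (phase φ = -1.3°).

PF = 0.9997 (leading, φ = -1.3°)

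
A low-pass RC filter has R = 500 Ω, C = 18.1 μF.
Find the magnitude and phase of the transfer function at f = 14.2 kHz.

Step 1 — Angular frequency: ω = 2π·1.42e+04 = 8.922e+04 rad/s.
Step 2 — Transfer function: H(jω) = 1/(1 + jωRC).
Step 3 — Denominator: 1 + jωRC = 1 + j·8.922e+04·500·1.81e-05 = 1 + j807.5.
Step 4 — H = 1.534e-06 - j0.001238.
Step 5 — Magnitude: |H| = 0.001238 (-58.1 dB); phase: φ = -89.9°.

|H| = 0.001238 (-58.1 dB), φ = -89.9°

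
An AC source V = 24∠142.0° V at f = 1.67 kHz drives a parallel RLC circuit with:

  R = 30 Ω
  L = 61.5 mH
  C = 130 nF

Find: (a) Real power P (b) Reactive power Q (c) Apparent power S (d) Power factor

Step 1 — Angular frequency: ω = 2π·f = 2π·1670 = 1.049e+04 rad/s.
Step 2 — Component impedances:
  R: Z = R = 30 Ω
  L: Z = jωL = j·1.049e+04·0.0615 = 0 + j645.3 Ω
  C: Z = 1/(jωC) = -j/(ω·C) = 0 - j733.1 Ω
Step 3 — Parallel combination: 1/Z_total = 1/R + 1/L + 1/C; Z_total = 30 + j0.167 Ω = 30∠0.3° Ω.
Step 4 — Source phasor: V = 24∠142.0° V = -18.91 + j14.78 V.
Step 5 — Current: I = V / Z = -0.6277 + j0.496 A = 0.8∠141.7° A.
Step 6 — Complex power: S = V·I* = 19.2 + j0.1069 VA.
Step 7 — Real power: P = Re(S) = 19.2 W.
Step 8 — Reactive power: Q = Im(S) = 0.1069 VAR.
Step 9 — Apparent power: |S| = 19.2 VA.
Step 10 — Power factor: PF = P/|S| = 1 (lagging).

(a) P = 19.2 W  (b) Q = 0.1069 VAR  (c) S = 19.2 VA  (d) PF = 1 (lagging)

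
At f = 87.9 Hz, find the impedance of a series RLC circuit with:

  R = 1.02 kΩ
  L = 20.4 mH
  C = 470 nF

Step 1 — Angular frequency: ω = 2π·f = 2π·87.9 = 552.3 rad/s.
Step 2 — Component impedances:
  R: Z = R = 1020 Ω
  L: Z = jωL = j·552.3·0.0204 = 0 + j11.27 Ω
  C: Z = 1/(jωC) = -j/(ω·C) = 0 - j3852 Ω
Step 3 — Series combination: Z_total = R + L + C = 1020 - j3841 Ω = 3974∠-75.1° Ω.

Z = 1020 - j3841 Ω = 3974∠-75.1° Ω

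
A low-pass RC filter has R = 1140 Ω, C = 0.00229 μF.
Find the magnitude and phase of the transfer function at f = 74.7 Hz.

Step 1 — Angular frequency: ω = 2π·74.7 = 469.4 rad/s.
Step 2 — Transfer function: H(jω) = 1/(1 + jωRC).
Step 3 — Denominator: 1 + jωRC = 1 + j·469.4·1140·2.29e-09 = 1 + j0.001225.
Step 4 — H = 1 - j0.001225.
Step 5 — Magnitude: |H| = 1 (-0.0 dB); phase: φ = -0.1°.

|H| = 1 (-0.0 dB), φ = -0.1°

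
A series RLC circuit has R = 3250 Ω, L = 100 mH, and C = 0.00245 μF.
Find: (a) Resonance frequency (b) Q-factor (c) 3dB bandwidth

Step 1 — Resonance: ω₀ = 1/√(LC) = 1/√(0.1·2.45e-09) = 6.389e+04 rad/s.
Step 2 — f₀ = ω₀/(2π) = 1.017e+04 Hz.
Step 3 — Series Q: Q = ω₀L/R = 6.389e+04·0.1/3250 = 1.966.
Step 4 — Bandwidth: Δω = ω₀/Q = 3.25e+04 rad/s; BW = Δω/(2π) = 5173 Hz.

(a) f₀ = 1.017e+04 Hz  (b) Q = 1.966  (c) BW = 5173 Hz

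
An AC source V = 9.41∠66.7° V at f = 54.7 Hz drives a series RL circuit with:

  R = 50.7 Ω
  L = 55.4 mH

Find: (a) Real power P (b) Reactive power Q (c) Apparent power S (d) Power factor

Step 1 — Angular frequency: ω = 2π·f = 2π·54.7 = 343.7 rad/s.
Step 2 — Component impedances:
  R: Z = R = 50.7 Ω
  L: Z = jωL = j·343.7·0.0554 = 0 + j19.04 Ω
Step 3 — Series combination: Z_total = R + L = 50.7 + j19.04 Ω = 54.16∠20.6° Ω.
Step 4 — Source phasor: V = 9.41∠66.7° V = 3.722 + j8.643 V.
Step 5 — Current: I = V / Z = 0.1204 + j0.1252 A = 0.1738∠46.1° A.
Step 6 — Complex power: S = V·I* = 1.531 + j0.5748 VA.
Step 7 — Real power: P = Re(S) = 1.531 W.
Step 8 — Reactive power: Q = Im(S) = 0.5748 VAR.
Step 9 — Apparent power: |S| = 1.635 VA.
Step 10 — Power factor: PF = P/|S| = 0.9362 (lagging).

(a) P = 1.531 W  (b) Q = 0.5748 VAR  (c) S = 1.635 VA  (d) PF = 0.9362 (lagging)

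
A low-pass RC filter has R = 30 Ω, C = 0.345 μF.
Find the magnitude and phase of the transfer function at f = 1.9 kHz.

Step 1 — Angular frequency: ω = 2π·1900 = 1.194e+04 rad/s.
Step 2 — Transfer function: H(jω) = 1/(1 + jωRC).
Step 3 — Denominator: 1 + jωRC = 1 + j·1.194e+04·30·3.45e-07 = 1 + j0.1236.
Step 4 — H = 0.985 - j0.1217.
Step 5 — Magnitude: |H| = 0.9925 (-0.1 dB); phase: φ = -7.0°.

|H| = 0.9925 (-0.1 dB), φ = -7.0°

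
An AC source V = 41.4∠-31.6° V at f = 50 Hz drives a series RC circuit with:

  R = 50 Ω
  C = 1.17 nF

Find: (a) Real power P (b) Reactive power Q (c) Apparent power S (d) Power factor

Step 1 — Angular frequency: ω = 2π·f = 2π·50 = 314.2 rad/s.
Step 2 — Component impedances:
  R: Z = R = 50 Ω
  C: Z = 1/(jωC) = -j/(ω·C) = 0 - j2.721e+06 Ω
Step 3 — Series combination: Z_total = R + C = 50 - j2.721e+06 Ω = 2.721e+06∠-90.0° Ω.
Step 4 — Source phasor: V = 41.4∠-31.6° V = 35.26 - j21.69 V.
Step 5 — Current: I = V / Z = 7.974e-06 + j1.296e-05 A = 1.522e-05∠58.4° A.
Step 6 — Complex power: S = V·I* = 1.158e-08 - j0.00063 VA.
Step 7 — Real power: P = Re(S) = 1.158e-08 W.
Step 8 — Reactive power: Q = Im(S) = -0.00063 VAR.
Step 9 — Apparent power: |S| = 0.00063 VA.
Step 10 — Power factor: PF = P/|S| = 1.838e-05 (leading).

(a) P = 1.158e-08 W  (b) Q = -0.00063 VAR  (c) S = 0.00063 VA  (d) PF = 1.838e-05 (leading)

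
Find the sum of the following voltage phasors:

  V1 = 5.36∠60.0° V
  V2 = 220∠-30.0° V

Step 1 — Convert each phasor to rectangular form:
  V1 = 5.36·(cos(60.0°) + j·sin(60.0°)) = 2.68 + j4.642 V
  V2 = 220·(cos(-30.0°) + j·sin(-30.0°)) = 190.5 - j110 V
Step 2 — Sum components: V_total = 193.2 - j105.4 V.
Step 3 — Convert to polar: |V_total| = 220.1 V, ∠V_total = -28.6°.

V_total = 220.1∠-28.6° V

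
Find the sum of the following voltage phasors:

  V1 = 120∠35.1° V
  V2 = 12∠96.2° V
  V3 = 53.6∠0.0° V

Step 1 — Convert each phasor to rectangular form:
  V1 = 120·(cos(35.1°) + j·sin(35.1°)) = 98.18 + j69 V
  V2 = 12·(cos(96.2°) + j·sin(96.2°)) = -1.296 + j11.93 V
  V3 = 53.6·(cos(0.0°) + j·sin(0.0°)) = 53.6 V
Step 2 — Sum components: V_total = 150.5 + j80.93 V.
Step 3 — Convert to polar: |V_total| = 170.9 V, ∠V_total = 28.3°.

V_total = 170.9∠28.3° V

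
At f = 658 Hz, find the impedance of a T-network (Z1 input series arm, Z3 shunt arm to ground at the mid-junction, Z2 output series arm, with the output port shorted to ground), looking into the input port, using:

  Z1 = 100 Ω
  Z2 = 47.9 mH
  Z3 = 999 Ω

Step 1 — Angular frequency: ω = 2π·f = 2π·658 = 4134 rad/s.
Step 2 — Component impedances:
  Z1: Z = R = 100 Ω
  Z2: Z = jωL = j·4134·0.0479 = 0 + j198 Ω
  Z3: Z = R = 999 Ω
Step 3 — With the output port shorted to ground, the output series arm Z2 runs from the junction to ground; the shunt arm Z3 also runs from the junction to ground. They appear in parallel: Z3 || Z2 = 37.77 + j190.5 Ω.
Step 4 — Series with input arm Z1: Z_in = Z1 + (Z3 || Z2) = 137.8 + j190.5 Ω = 235.1∠54.1° Ω.

Z = 137.8 + j190.5 Ω = 235.1∠54.1° Ω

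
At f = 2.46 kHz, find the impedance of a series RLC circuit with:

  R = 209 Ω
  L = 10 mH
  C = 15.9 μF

Step 1 — Angular frequency: ω = 2π·f = 2π·2460 = 1.546e+04 rad/s.
Step 2 — Component impedances:
  R: Z = R = 209 Ω
  L: Z = jωL = j·1.546e+04·0.01 = 0 + j154.6 Ω
  C: Z = 1/(jωC) = -j/(ω·C) = 0 - j4.069 Ω
Step 3 — Series combination: Z_total = R + L + C = 209 + j150.5 Ω = 257.5∠35.8° Ω.

Z = 209 + j150.5 Ω = 257.5∠35.8° Ω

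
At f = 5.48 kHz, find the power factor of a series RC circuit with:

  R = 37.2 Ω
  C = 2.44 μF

Step 1 — Angular frequency: ω = 2π·f = 2π·5480 = 3.443e+04 rad/s.
Step 2 — Component impedances:
  R: Z = R = 37.2 Ω
  C: Z = 1/(jωC) = -j/(ω·C) = 0 - j11.9 Ω
Step 3 — Series combination: Z_total = R + C = 37.2 - j11.9 Ω = 39.06∠-17.7° Ω.
Step 4 — Power factor: PF = cos(φ) = Re(Z)/|Z| = 37.2/39.06 = 0.9524.
Step 5 — Type: Im(Z) = -11.9 ⇒ leading (phase φ = -17.7°).

PF = 0.9524 (leading, φ = -17.7°)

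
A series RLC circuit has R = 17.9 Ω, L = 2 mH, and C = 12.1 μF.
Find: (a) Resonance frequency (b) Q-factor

Step 1 — Resonance condition Im(Z)=0 gives ω₀ = 1/√(LC).
Step 2 — ω₀ = 1/√(0.002·1.21e-05) = 6428 rad/s.
Step 3 — f₀ = ω₀/(2π) = 1023 Hz.
Step 4 — Series Q: Q = ω₀L/R = 6428·0.002/17.9 = 0.7182.

(a) f₀ = 1023 Hz  (b) Q = 0.7182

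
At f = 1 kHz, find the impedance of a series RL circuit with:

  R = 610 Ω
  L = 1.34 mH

Step 1 — Angular frequency: ω = 2π·f = 2π·1000 = 6283 rad/s.
Step 2 — Component impedances:
  R: Z = R = 610 Ω
  L: Z = jωL = j·6283·0.00134 = 0 + j8.419 Ω
Step 3 — Series combination: Z_total = R + L = 610 + j8.419 Ω = 610.1∠0.8° Ω.

Z = 610 + j8.419 Ω = 610.1∠0.8° Ω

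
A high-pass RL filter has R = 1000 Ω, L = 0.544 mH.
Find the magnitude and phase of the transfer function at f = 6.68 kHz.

Step 1 — Angular frequency: ω = 2π·6680 = 4.197e+04 rad/s.
Step 2 — Transfer function: H(jω) = jωL/(R + jωL).
Step 3 — Numerator jωL = j·22.83; denominator R + jωL = 1000 + j22.83.
Step 4 — H = 0.0005211 + j0.02282.
Step 5 — Magnitude: |H| = 0.02283 (-32.8 dB); phase: φ = 88.7°.

|H| = 0.02283 (-32.8 dB), φ = 88.7°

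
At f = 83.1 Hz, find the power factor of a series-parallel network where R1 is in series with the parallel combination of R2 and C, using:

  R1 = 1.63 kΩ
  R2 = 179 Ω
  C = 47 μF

Step 1 — Angular frequency: ω = 2π·f = 2π·83.1 = 522.1 rad/s.
Step 2 — Component impedances:
  R1: Z = R = 1630 Ω
  R2: Z = R = 179 Ω
  C: Z = 1/(jωC) = -j/(ω·C) = 0 - j40.75 Ω
Step 3 — Parallel branch: R2 || C = 1/(1/R2 + 1/C) = 8.82 - j38.74 Ω.
Step 4 — Series with R1: Z_total = R1 + (R2 || C) = 1639 - j38.74 Ω = 1639∠-1.4° Ω.
Step 5 — Power factor: PF = cos(φ) = Re(Z)/|Z| = 1638.8/1639.3 = 0.9997.
Step 6 — Type: Im(Z) = -38.74 ⇒ leading (phase φ = -1.4°).

PF = 0.9997 (leading, φ = -1.4°)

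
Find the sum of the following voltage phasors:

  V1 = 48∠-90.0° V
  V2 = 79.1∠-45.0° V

Step 1 — Convert each phasor to rectangular form:
  V1 = 48·(cos(-90.0°) + j·sin(-90.0°)) = 0 - j48 V
  V2 = 79.1·(cos(-45.0°) + j·sin(-45.0°)) = 55.93 - j55.93 V
Step 2 — Sum components: V_total = 55.93 - j103.9 V.
Step 3 — Convert to polar: |V_total| = 118 V, ∠V_total = -61.7°.

V_total = 118∠-61.7° V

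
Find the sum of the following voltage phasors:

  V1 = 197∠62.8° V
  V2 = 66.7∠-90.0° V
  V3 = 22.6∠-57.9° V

Step 1 — Convert each phasor to rectangular form:
  V1 = 197·(cos(62.8°) + j·sin(62.8°)) = 90.05 + j175.2 V
  V2 = 66.7·(cos(-90.0°) + j·sin(-90.0°)) = 0 - j66.7 V
  V3 = 22.6·(cos(-57.9°) + j·sin(-57.9°)) = 12.01 - j19.14 V
Step 2 — Sum components: V_total = 102.1 + j89.37 V.
Step 3 — Convert to polar: |V_total| = 135.7 V, ∠V_total = 41.2°.

V_total = 135.7∠41.2° V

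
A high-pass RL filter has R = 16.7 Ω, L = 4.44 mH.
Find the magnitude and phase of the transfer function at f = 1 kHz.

Step 1 — Angular frequency: ω = 2π·1000 = 6283 rad/s.
Step 2 — Transfer function: H(jω) = jωL/(R + jωL).
Step 3 — Numerator jωL = j·27.9; denominator R + jωL = 16.7 + j27.9.
Step 4 — H = 0.7362 + j0.4407.
Step 5 — Magnitude: |H| = 0.858 (-1.3 dB); phase: φ = 30.9°.

|H| = 0.858 (-1.3 dB), φ = 30.9°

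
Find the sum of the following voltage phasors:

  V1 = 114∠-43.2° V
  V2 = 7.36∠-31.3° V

Step 1 — Convert each phasor to rectangular form:
  V1 = 114·(cos(-43.2°) + j·sin(-43.2°)) = 83.1 - j78.04 V
  V2 = 7.36·(cos(-31.3°) + j·sin(-31.3°)) = 6.289 - j3.824 V
Step 2 — Sum components: V_total = 89.39 - j81.86 V.
Step 3 — Convert to polar: |V_total| = 121.2 V, ∠V_total = -42.5°.

V_total = 121.2∠-42.5° V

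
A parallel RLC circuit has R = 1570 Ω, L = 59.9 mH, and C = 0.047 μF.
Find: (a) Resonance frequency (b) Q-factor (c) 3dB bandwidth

Step 1 — Resonance: ω₀ = 1/√(LC) = 1/√(0.0599·4.7e-08) = 1.885e+04 rad/s.
Step 2 — f₀ = ω₀/(2π) = 3000 Hz.
Step 3 — Parallel Q: Q = R/(ω₀L) = 1570/(1.885e+04·0.0599) = 1.391.
Step 4 — Bandwidth: Δω = ω₀/Q = 1.355e+04 rad/s; BW = Δω/(2π) = 2157 Hz.

(a) f₀ = 3000 Hz  (b) Q = 1.391  (c) BW = 2157 Hz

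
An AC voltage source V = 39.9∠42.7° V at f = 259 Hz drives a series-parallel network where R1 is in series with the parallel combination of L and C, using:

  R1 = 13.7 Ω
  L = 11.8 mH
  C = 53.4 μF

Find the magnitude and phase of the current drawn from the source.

Step 1 — Angular frequency: ω = 2π·f = 2π·259 = 1627 rad/s.
Step 2 — Component impedances:
  R1: Z = R = 13.7 Ω
  L: Z = jωL = j·1627·0.0118 = 0 + j19.2 Ω
  C: Z = 1/(jωC) = -j/(ω·C) = 0 - j11.51 Ω
Step 3 — Parallel branch: L || C = 1/(1/L + 1/C) = 0 - j28.72 Ω.
Step 4 — Series with R1: Z_total = R1 + (L || C) = 13.7 - j28.72 Ω = 31.82∠-64.5° Ω.
Step 5 — Source phasor: V = 39.9∠42.7° V = 29.32 + j27.06 V.
Step 6 — Ohm's law: I = V / Z_total = (29.32 + j27.06) / (13.7 - j28.72) = -0.3707 + j1.198 A.
Step 7 — Convert to polar: |I| = 1.254 A, ∠I = 107.2°.

I = 1.254∠107.2° A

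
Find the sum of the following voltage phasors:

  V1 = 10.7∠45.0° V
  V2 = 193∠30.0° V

Step 1 — Convert each phasor to rectangular form:
  V1 = 10.7·(cos(45.0°) + j·sin(45.0°)) = 7.566 + j7.566 V
  V2 = 193·(cos(30.0°) + j·sin(30.0°)) = 167.1 + j96.5 V
Step 2 — Sum components: V_total = 174.7 + j104.1 V.
Step 3 — Convert to polar: |V_total| = 203.4 V, ∠V_total = 30.8°.

V_total = 203.4∠30.8° V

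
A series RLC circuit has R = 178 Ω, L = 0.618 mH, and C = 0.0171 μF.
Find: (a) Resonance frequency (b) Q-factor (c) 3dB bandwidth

Step 1 — Resonance condition Im(Z)=0 gives ω₀ = 1/√(LC).
Step 2 — ω₀ = 1/√(0.000618·1.71e-08) = 3.076e+05 rad/s.
Step 3 — f₀ = ω₀/(2π) = 4.896e+04 Hz.
Step 4 — Series Q: Q = ω₀L/R = 3.076e+05·0.000618/178 = 1.068.
Step 5 — 3dB bandwidth: Δω = ω₀/Q = 2.88e+05 rad/s; BW = Δω/(2π) = 4.584e+04 Hz.

(a) f₀ = 4.896e+04 Hz  (b) Q = 1.068  (c) BW = 4.584e+04 Hz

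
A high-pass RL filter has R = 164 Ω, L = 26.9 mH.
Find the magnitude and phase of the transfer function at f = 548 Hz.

Step 1 — Angular frequency: ω = 2π·548 = 3443 rad/s.
Step 2 — Transfer function: H(jω) = jωL/(R + jωL).
Step 3 — Numerator jωL = j·92.62; denominator R + jωL = 164 + j92.62.
Step 4 — H = 0.2418 + j0.4282.
Step 5 — Magnitude: |H| = 0.4918 (-6.2 dB); phase: φ = 60.5°.

|H| = 0.4918 (-6.2 dB), φ = 60.5°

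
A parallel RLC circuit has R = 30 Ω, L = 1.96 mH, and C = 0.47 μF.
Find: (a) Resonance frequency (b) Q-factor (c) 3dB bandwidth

Step 1 — Resonance: ω₀ = 1/√(LC) = 1/√(0.00196·4.7e-07) = 3.295e+04 rad/s.
Step 2 — f₀ = ω₀/(2π) = 5244 Hz.
Step 3 — Parallel Q: Q = R/(ω₀L) = 30/(3.295e+04·0.00196) = 0.4646.
Step 4 — Bandwidth: Δω = ω₀/Q = 7.092e+04 rad/s; BW = Δω/(2π) = 1.129e+04 Hz.

(a) f₀ = 5244 Hz  (b) Q = 0.4646  (c) BW = 1.129e+04 Hz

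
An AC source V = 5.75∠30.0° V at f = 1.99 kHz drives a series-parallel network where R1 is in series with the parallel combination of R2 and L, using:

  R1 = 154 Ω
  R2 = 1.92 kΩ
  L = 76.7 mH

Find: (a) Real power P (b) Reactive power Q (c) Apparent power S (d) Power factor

Step 1 — Angular frequency: ω = 2π·f = 2π·1990 = 1.25e+04 rad/s.
Step 2 — Component impedances:
  R1: Z = R = 154 Ω
  R2: Z = R = 1920 Ω
  L: Z = jωL = j·1.25e+04·0.0767 = 0 + j959 Ω
Step 3 — Parallel branch: R2 || L = 1/(1/R2 + 1/L) = 383.4 + j767.5 Ω.
Step 4 — Series with R1: Z_total = R1 + (R2 || L) = 537.4 + j767.5 Ω = 936.9∠55.0° Ω.
Step 5 — Source phasor: V = 5.75∠30.0° V = 4.98 + j2.875 V.
Step 6 — Current: I = V / Z = 0.005562 - j0.002594 A = 0.006137∠-25.0° A.
Step 7 — Complex power: S = V·I* = 0.02024 + j0.02891 VA.
Step 8 — Real power: P = Re(S) = 0.02024 W.
Step 9 — Reactive power: Q = Im(S) = 0.02891 VAR.
Step 10 — Apparent power: |S| = 0.03529 VA.
Step 11 — Power factor: PF = P/|S| = 0.5735 (lagging).

(a) P = 0.02024 W  (b) Q = 0.02891 VAR  (c) S = 0.03529 VA  (d) PF = 0.5735 (lagging)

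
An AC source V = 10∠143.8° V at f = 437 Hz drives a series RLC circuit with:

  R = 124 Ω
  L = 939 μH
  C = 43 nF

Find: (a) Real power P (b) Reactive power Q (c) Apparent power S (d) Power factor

Step 1 — Angular frequency: ω = 2π·f = 2π·437 = 2746 rad/s.
Step 2 — Component impedances:
  R: Z = R = 124 Ω
  L: Z = jωL = j·2746·0.000939 = 0 + j2.578 Ω
  C: Z = 1/(jωC) = -j/(ω·C) = 0 - j8470 Ω
Step 3 — Series combination: Z_total = R + L + C = 124 - j8467 Ω = 8468∠-89.2° Ω.
Step 4 — Source phasor: V = 10∠143.8° V = -8.07 + j5.906 V.
Step 5 — Current: I = V / Z = -0.0007113 - j0.0009426 A = 0.001181∠-127.0° A.
Step 6 — Complex power: S = V·I* = 0.0001729 - j0.01181 VA.
Step 7 — Real power: P = Re(S) = 0.0001729 W.
Step 8 — Reactive power: Q = Im(S) = -0.01181 VAR.
Step 9 — Apparent power: |S| = 0.01181 VA.
Step 10 — Power factor: PF = P/|S| = 0.01464 (leading).

(a) P = 0.0001729 W  (b) Q = -0.01181 VAR  (c) S = 0.01181 VA  (d) PF = 0.01464 (leading)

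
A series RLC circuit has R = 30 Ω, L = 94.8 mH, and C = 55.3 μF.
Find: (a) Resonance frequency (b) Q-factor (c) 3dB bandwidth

Step 1 — Resonance condition Im(Z)=0 gives ω₀ = 1/√(LC).
Step 2 — ω₀ = 1/√(0.0948·5.53e-05) = 436.8 rad/s.
Step 3 — f₀ = ω₀/(2π) = 69.51 Hz.
Step 4 — Series Q: Q = ω₀L/R = 436.8·0.0948/30 = 1.38.
Step 5 — 3dB bandwidth: Δω = ω₀/Q = 316.5 rad/s; BW = Δω/(2π) = 50.37 Hz.

(a) f₀ = 69.51 Hz  (b) Q = 1.38  (c) BW = 50.37 Hz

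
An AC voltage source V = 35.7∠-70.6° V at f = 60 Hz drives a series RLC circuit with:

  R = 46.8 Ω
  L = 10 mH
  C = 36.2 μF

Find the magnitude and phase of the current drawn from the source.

Step 1 — Angular frequency: ω = 2π·f = 2π·60 = 377 rad/s.
Step 2 — Component impedances:
  R: Z = R = 46.8 Ω
  L: Z = jωL = j·377·0.01 = 0 + j3.77 Ω
  C: Z = 1/(jωC) = -j/(ω·C) = 0 - j73.28 Ω
Step 3 — Series combination: Z_total = R + L + C = 46.8 - j69.51 Ω = 83.79∠-56.0° Ω.
Step 4 — Source phasor: V = 35.7∠-70.6° V = 11.86 - j33.67 V.
Step 5 — Ohm's law: I = V / Z_total = (11.86 - j33.67) / (46.8 - j69.51) = 0.4124 - j0.1071 A.
Step 6 — Convert to polar: |I| = 0.426 A, ∠I = -14.6°.

I = 0.426∠-14.6° A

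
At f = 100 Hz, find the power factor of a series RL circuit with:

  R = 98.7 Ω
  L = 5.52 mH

Step 1 — Angular frequency: ω = 2π·f = 2π·100 = 628.3 rad/s.
Step 2 — Component impedances:
  R: Z = R = 98.7 Ω
  L: Z = jωL = j·628.3·0.00552 = 0 + j3.468 Ω
Step 3 — Series combination: Z_total = R + L = 98.7 + j3.468 Ω = 98.76∠2.0° Ω.
Step 4 — Power factor: PF = cos(φ) = Re(Z)/|Z| = 98.7/98.76 = 0.9994.
Step 5 — Type: Im(Z) = 3.468 ⇒ lagging (phase φ = 2.0°).

PF = 0.9994 (lagging, φ = 2.0°)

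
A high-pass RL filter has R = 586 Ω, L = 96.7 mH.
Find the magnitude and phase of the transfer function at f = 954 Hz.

Step 1 — Angular frequency: ω = 2π·954 = 5994 rad/s.
Step 2 — Transfer function: H(jω) = jωL/(R + jωL).
Step 3 — Numerator jωL = j·579.6; denominator R + jωL = 586 + j579.6.
Step 4 — H = 0.4945 + j0.5.
Step 5 — Magnitude: |H| = 0.7032 (-3.1 dB); phase: φ = 45.3°.

|H| = 0.7032 (-3.1 dB), φ = 45.3°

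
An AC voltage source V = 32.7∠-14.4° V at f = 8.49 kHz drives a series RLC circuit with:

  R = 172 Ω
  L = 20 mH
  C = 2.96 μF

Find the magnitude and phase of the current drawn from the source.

Step 1 — Angular frequency: ω = 2π·f = 2π·8490 = 5.334e+04 rad/s.
Step 2 — Component impedances:
  R: Z = R = 172 Ω
  L: Z = jωL = j·5.334e+04·0.02 = 0 + j1067 Ω
  C: Z = 1/(jωC) = -j/(ω·C) = 0 - j6.333 Ω
Step 3 — Series combination: Z_total = R + L + C = 172 + j1061 Ω = 1074∠80.8° Ω.
Step 4 — Source phasor: V = 32.7∠-14.4° V = 31.67 - j8.132 V.
Step 5 — Ohm's law: I = V / Z_total = (31.67 - j8.132) / (172 + j1061) = -0.002752 - j0.03031 A.
Step 6 — Convert to polar: |I| = 0.03044 A, ∠I = -95.2°.

I = 0.03044∠-95.2° A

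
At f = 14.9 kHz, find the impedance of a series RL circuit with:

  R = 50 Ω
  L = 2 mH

Step 1 — Angular frequency: ω = 2π·f = 2π·1.49e+04 = 9.362e+04 rad/s.
Step 2 — Component impedances:
  R: Z = R = 50 Ω
  L: Z = jωL = j·9.362e+04·0.002 = 0 + j187.2 Ω
Step 3 — Series combination: Z_total = R + L = 50 + j187.2 Ω = 193.8∠75.0° Ω.

Z = 50 + j187.2 Ω = 193.8∠75.0° Ω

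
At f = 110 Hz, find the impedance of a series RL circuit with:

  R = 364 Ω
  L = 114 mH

Step 1 — Angular frequency: ω = 2π·f = 2π·110 = 691.2 rad/s.
Step 2 — Component impedances:
  R: Z = R = 364 Ω
  L: Z = jωL = j·691.2·0.114 = 0 + j78.79 Ω
Step 3 — Series combination: Z_total = R + L = 364 + j78.79 Ω = 372.4∠12.2° Ω.

Z = 364 + j78.79 Ω = 372.4∠12.2° Ω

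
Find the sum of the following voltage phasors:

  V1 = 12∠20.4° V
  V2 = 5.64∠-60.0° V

Step 1 — Convert each phasor to rectangular form:
  V1 = 12·(cos(20.4°) + j·sin(20.4°)) = 11.25 + j4.183 V
  V2 = 5.64·(cos(-60.0°) + j·sin(-60.0°)) = 2.82 - j4.884 V
Step 2 — Sum components: V_total = 14.07 - j0.7015 V.
Step 3 — Convert to polar: |V_total| = 14.08 V, ∠V_total = -2.9°.

V_total = 14.08∠-2.9° V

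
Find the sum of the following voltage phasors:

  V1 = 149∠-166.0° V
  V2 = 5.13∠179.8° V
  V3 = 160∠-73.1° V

Step 1 — Convert each phasor to rectangular form:
  V1 = 149·(cos(-166.0°) + j·sin(-166.0°)) = -144.6 - j36.05 V
  V2 = 5.13·(cos(179.8°) + j·sin(179.8°)) = -5.13 + j0.01791 V
  V3 = 160·(cos(-73.1°) + j·sin(-73.1°)) = 46.51 - j153.1 V
Step 2 — Sum components: V_total = -103.2 - j189.1 V.
Step 3 — Convert to polar: |V_total| = 215.4 V, ∠V_total = -118.6°.

V_total = 215.4∠-118.6° V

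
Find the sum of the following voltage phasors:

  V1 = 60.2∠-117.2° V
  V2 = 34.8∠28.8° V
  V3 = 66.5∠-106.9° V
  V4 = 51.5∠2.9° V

Step 1 — Convert each phasor to rectangular form:
  V1 = 60.2·(cos(-117.2°) + j·sin(-117.2°)) = -27.52 - j53.54 V
  V2 = 34.8·(cos(28.8°) + j·sin(28.8°)) = 30.5 + j16.77 V
  V3 = 66.5·(cos(-106.9°) + j·sin(-106.9°)) = -19.33 - j63.63 V
  V4 = 51.5·(cos(2.9°) + j·sin(2.9°)) = 51.43 + j2.606 V
Step 2 — Sum components: V_total = 35.08 - j97.8 V.
Step 3 — Convert to polar: |V_total| = 103.9 V, ∠V_total = -70.3°.

V_total = 103.9∠-70.3° V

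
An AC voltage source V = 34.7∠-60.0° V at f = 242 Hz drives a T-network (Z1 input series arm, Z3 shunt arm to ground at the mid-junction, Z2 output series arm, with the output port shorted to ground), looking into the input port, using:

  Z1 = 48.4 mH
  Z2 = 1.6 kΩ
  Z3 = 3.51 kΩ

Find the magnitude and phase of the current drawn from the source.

Step 1 — Angular frequency: ω = 2π·f = 2π·242 = 1521 rad/s.
Step 2 — Component impedances:
  Z1: Z = jωL = j·1521·0.0484 = 0 + j73.59 Ω
  Z2: Z = R = 1600 Ω
  Z3: Z = R = 3510 Ω
Step 3 — With the output port shorted to ground, the output series arm Z2 runs from the junction to ground; the shunt arm Z3 also runs from the junction to ground. They appear in parallel: Z3 || Z2 = 1099 Ω.
Step 4 — Series with input arm Z1: Z_in = Z1 + (Z3 || Z2) = 1099 + j73.59 Ω = 1101∠3.8° Ω.
Step 5 — Source phasor: V = 34.7∠-60.0° V = 17.35 - j30.05 V.
Step 6 — Ohm's law: I = V / Z_total = (17.35 - j30.05) / (1099 + j73.59) = 0.01389 - j0.02827 A.
Step 7 — Convert to polar: |I| = 0.0315 A, ∠I = -63.8°.

I = 0.0315∠-63.8° A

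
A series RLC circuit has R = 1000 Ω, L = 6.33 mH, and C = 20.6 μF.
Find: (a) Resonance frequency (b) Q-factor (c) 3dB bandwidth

Step 1 — Resonance condition Im(Z)=0 gives ω₀ = 1/√(LC).
Step 2 — ω₀ = 1/√(0.00633·2.06e-05) = 2769 rad/s.
Step 3 — f₀ = ω₀/(2π) = 440.7 Hz.
Step 4 — Series Q: Q = ω₀L/R = 2769·0.00633/1000 = 0.01753.
Step 5 — 3dB bandwidth: Δω = ω₀/Q = 1.58e+05 rad/s; BW = Δω/(2π) = 2.514e+04 Hz.

(a) f₀ = 440.7 Hz  (b) Q = 0.01753  (c) BW = 2.514e+04 Hz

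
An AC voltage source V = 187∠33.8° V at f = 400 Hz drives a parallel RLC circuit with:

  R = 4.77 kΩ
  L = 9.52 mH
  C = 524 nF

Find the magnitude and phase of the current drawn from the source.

Step 1 — Angular frequency: ω = 2π·f = 2π·400 = 2513 rad/s.
Step 2 — Component impedances:
  R: Z = R = 4770 Ω
  L: Z = jωL = j·2513·0.00952 = 0 + j23.93 Ω
  C: Z = 1/(jωC) = -j/(ω·C) = 0 - j759.3 Ω
Step 3 — Parallel combination: 1/Z_total = 1/R + 1/L + 1/C; Z_total = 0.1279 + j24.7 Ω = 24.7∠89.7° Ω.
Step 4 — Source phasor: V = 187∠33.8° V = 155.4 + j104 V.
Step 5 — Ohm's law: I = V / Z_total = (155.4 + j104) / (0.1279 + j24.7) = 4.243 - j6.268 A.
Step 6 — Convert to polar: |I| = 7.569 A, ∠I = -55.9°.

I = 7.569∠-55.9° A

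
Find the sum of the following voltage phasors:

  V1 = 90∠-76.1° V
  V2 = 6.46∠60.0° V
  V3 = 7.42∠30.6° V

Step 1 — Convert each phasor to rectangular form:
  V1 = 90·(cos(-76.1°) + j·sin(-76.1°)) = 21.62 - j87.36 V
  V2 = 6.46·(cos(60.0°) + j·sin(60.0°)) = 3.23 + j5.595 V
  V3 = 7.42·(cos(30.6°) + j·sin(30.6°)) = 6.387 + j3.777 V
Step 2 — Sum components: V_total = 31.24 - j77.99 V.
Step 3 — Convert to polar: |V_total| = 84.02 V, ∠V_total = -68.2°.

V_total = 84.02∠-68.2° V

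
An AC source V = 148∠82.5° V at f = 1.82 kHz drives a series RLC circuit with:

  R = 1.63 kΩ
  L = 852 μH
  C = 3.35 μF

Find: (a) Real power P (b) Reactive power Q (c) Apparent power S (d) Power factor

Step 1 — Angular frequency: ω = 2π·f = 2π·1820 = 1.144e+04 rad/s.
Step 2 — Component impedances:
  R: Z = R = 1630 Ω
  L: Z = jωL = j·1.144e+04·0.000852 = 0 + j9.743 Ω
  C: Z = 1/(jωC) = -j/(ω·C) = 0 - j26.1 Ω
Step 3 — Series combination: Z_total = R + L + C = 1630 - j16.36 Ω = 1630∠-0.6° Ω.
Step 4 — Source phasor: V = 148∠82.5° V = 19.32 + j146.7 V.
Step 5 — Current: I = V / Z = 0.01095 + j0.09013 A = 0.09079∠83.1° A.
Step 6 — Complex power: S = V·I* = 13.44 - j0.1349 VA.
Step 7 — Real power: P = Re(S) = 13.44 W.
Step 8 — Reactive power: Q = Im(S) = -0.1349 VAR.
Step 9 — Apparent power: |S| = 13.44 VA.
Step 10 — Power factor: PF = P/|S| = 0.9999 (leading).

(a) P = 13.44 W  (b) Q = -0.1349 VAR  (c) S = 13.44 VA  (d) PF = 0.9999 (leading)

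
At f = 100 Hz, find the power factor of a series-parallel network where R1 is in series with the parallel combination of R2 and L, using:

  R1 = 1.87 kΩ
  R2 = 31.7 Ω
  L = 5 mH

Step 1 — Angular frequency: ω = 2π·f = 2π·100 = 628.3 rad/s.
Step 2 — Component impedances:
  R1: Z = R = 1870 Ω
  R2: Z = R = 31.7 Ω
  L: Z = jωL = j·628.3·0.005 = 0 + j3.142 Ω
Step 3 — Parallel branch: R2 || L = 1/(1/R2 + 1/L) = 0.3083 + j3.111 Ω.
Step 4 — Series with R1: Z_total = R1 + (R2 || L) = 1870 + j3.111 Ω = 1870∠0.1° Ω.
Step 5 — Power factor: PF = cos(φ) = Re(Z)/|Z| = 1870/1870 = 1.
Step 6 — Type: Im(Z) = 3.111 ⇒ lagging (phase φ = 0.1°).

PF = 1 (lagging, φ = 0.1°)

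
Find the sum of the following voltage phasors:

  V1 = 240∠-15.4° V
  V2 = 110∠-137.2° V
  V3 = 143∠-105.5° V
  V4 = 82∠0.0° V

Step 1 — Convert each phasor to rectangular form:
  V1 = 240·(cos(-15.4°) + j·sin(-15.4°)) = 231.4 - j63.73 V
  V2 = 110·(cos(-137.2°) + j·sin(-137.2°)) = -80.71 - j74.74 V
  V3 = 143·(cos(-105.5°) + j·sin(-105.5°)) = -38.22 - j137.8 V
  V4 = 82·(cos(0.0°) + j·sin(0.0°)) = 82 V
Step 2 — Sum components: V_total = 194.5 - j276.3 V.
Step 3 — Convert to polar: |V_total| = 337.8 V, ∠V_total = -54.9°.

V_total = 337.8∠-54.9° V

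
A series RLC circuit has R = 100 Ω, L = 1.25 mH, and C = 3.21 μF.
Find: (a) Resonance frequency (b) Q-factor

Step 1 — Resonance condition Im(Z)=0 gives ω₀ = 1/√(LC).
Step 2 — ω₀ = 1/√(0.00125·3.21e-06) = 1.579e+04 rad/s.
Step 3 — f₀ = ω₀/(2π) = 2513 Hz.
Step 4 — Series Q: Q = ω₀L/R = 1.579e+04·0.00125/100 = 0.1973.

(a) f₀ = 2513 Hz  (b) Q = 0.1973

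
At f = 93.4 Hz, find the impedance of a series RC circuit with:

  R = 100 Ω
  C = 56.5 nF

Step 1 — Angular frequency: ω = 2π·f = 2π·93.4 = 586.8 rad/s.
Step 2 — Component impedances:
  R: Z = R = 100 Ω
  C: Z = 1/(jωC) = -j/(ω·C) = 0 - j3.016e+04 Ω
Step 3 — Series combination: Z_total = R + C = 100 - j3.016e+04 Ω = 3.016e+04∠-89.8° Ω.

Z = 100 - j3.016e+04 Ω = 3.016e+04∠-89.8° Ω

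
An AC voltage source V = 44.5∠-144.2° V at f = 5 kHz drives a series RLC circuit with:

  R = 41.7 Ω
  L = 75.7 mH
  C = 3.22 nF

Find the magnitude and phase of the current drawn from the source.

Step 1 — Angular frequency: ω = 2π·f = 2π·5000 = 3.142e+04 rad/s.
Step 2 — Component impedances:
  R: Z = R = 41.7 Ω
  L: Z = jωL = j·3.142e+04·0.0757 = 0 + j2378 Ω
  C: Z = 1/(jωC) = -j/(ω·C) = 0 - j9885 Ω
Step 3 — Series combination: Z_total = R + L + C = 41.7 - j7507 Ω = 7507∠-89.7° Ω.
Step 4 — Source phasor: V = 44.5∠-144.2° V = -36.09 - j26.03 V.
Step 5 — Ohm's law: I = V / Z_total = (-36.09 - j26.03) / (41.7 - j7507) = 0.003441 - j0.004827 A.
Step 6 — Convert to polar: |I| = 0.005928 A, ∠I = -54.5°.

I = 0.005928∠-54.5° A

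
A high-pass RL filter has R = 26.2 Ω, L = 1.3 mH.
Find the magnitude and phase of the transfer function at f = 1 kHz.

Step 1 — Angular frequency: ω = 2π·1000 = 6283 rad/s.
Step 2 — Transfer function: H(jω) = jωL/(R + jωL).
Step 3 — Numerator jωL = j·8.168; denominator R + jωL = 26.2 + j8.168.
Step 4 — H = 0.08858 + j0.2841.
Step 5 — Magnitude: |H| = 0.2976 (-10.5 dB); phase: φ = 72.7°.

|H| = 0.2976 (-10.5 dB), φ = 72.7°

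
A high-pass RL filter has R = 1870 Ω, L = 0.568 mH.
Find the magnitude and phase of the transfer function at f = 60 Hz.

Step 1 — Angular frequency: ω = 2π·60 = 377 rad/s.
Step 2 — Transfer function: H(jω) = jωL/(R + jωL).
Step 3 — Numerator jωL = j·0.2141; denominator R + jωL = 1870 + j0.2141.
Step 4 — H = 1.311e-08 + j0.0001145.
Step 5 — Magnitude: |H| = 0.0001145 (-78.8 dB); phase: φ = 90.0°.

|H| = 0.0001145 (-78.8 dB), φ = 90.0°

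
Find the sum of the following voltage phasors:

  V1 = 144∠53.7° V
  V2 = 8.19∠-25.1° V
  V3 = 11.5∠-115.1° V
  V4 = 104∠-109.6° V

Step 1 — Convert each phasor to rectangular form:
  V1 = 144·(cos(53.7°) + j·sin(53.7°)) = 85.25 + j116.1 V
  V2 = 8.19·(cos(-25.1°) + j·sin(-25.1°)) = 7.417 - j3.474 V
  V3 = 11.5·(cos(-115.1°) + j·sin(-115.1°)) = -4.878 - j10.41 V
  V4 = 104·(cos(-109.6°) + j·sin(-109.6°)) = -34.89 - j97.97 V
Step 2 — Sum components: V_total = 52.9 + j4.191 V.
Step 3 — Convert to polar: |V_total| = 53.07 V, ∠V_total = 4.5°.

V_total = 53.07∠4.5° V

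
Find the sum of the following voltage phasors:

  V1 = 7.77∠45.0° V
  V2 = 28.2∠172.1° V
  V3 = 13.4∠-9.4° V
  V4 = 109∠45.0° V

Step 1 — Convert each phasor to rectangular form:
  V1 = 7.77·(cos(45.0°) + j·sin(45.0°)) = 5.494 + j5.494 V
  V2 = 28.2·(cos(172.1°) + j·sin(172.1°)) = -27.93 + j3.876 V
  V3 = 13.4·(cos(-9.4°) + j·sin(-9.4°)) = 13.22 - j2.189 V
  V4 = 109·(cos(45.0°) + j·sin(45.0°)) = 77.07 + j77.07 V
Step 2 — Sum components: V_total = 67.86 + j84.26 V.
Step 3 — Convert to polar: |V_total| = 108.2 V, ∠V_total = 51.2°.

V_total = 108.2∠51.2° V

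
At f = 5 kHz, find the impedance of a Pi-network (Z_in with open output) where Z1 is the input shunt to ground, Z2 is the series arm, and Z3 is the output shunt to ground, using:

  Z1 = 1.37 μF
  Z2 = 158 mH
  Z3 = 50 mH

Step 1 — Angular frequency: ω = 2π·f = 2π·5000 = 3.142e+04 rad/s.
Step 2 — Component impedances:
  Z1: Z = 1/(jωC) = -j/(ω·C) = 0 - j23.23 Ω
  Z2: Z = jωL = j·3.142e+04·0.158 = 0 + j4964 Ω
  Z3: Z = jωL = j·3.142e+04·0.05 = 0 + j1571 Ω
Step 3 — With open output, the series arm Z2 and the output shunt Z3 appear in series to ground: Z2 + Z3 = 0 + j6535 Ω.
Step 4 — Parallel with input shunt Z1: Z_in = Z1 || (Z2 + Z3) = 0 - j23.32 Ω = 23.32∠-90.0° Ω.

Z = 0 - j23.32 Ω = 23.32∠-90.0° Ω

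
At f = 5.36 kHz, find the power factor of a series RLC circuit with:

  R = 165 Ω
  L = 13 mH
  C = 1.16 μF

Step 1 — Angular frequency: ω = 2π·f = 2π·5360 = 3.368e+04 rad/s.
Step 2 — Component impedances:
  R: Z = R = 165 Ω
  L: Z = jωL = j·3.368e+04·0.013 = 0 + j437.8 Ω
  C: Z = 1/(jωC) = -j/(ω·C) = 0 - j25.6 Ω
Step 3 — Series combination: Z_total = R + L + C = 165 + j412.2 Ω = 444∠68.2° Ω.
Step 4 — Power factor: PF = cos(φ) = Re(Z)/|Z| = 165/444 = 0.3716.
Step 5 — Type: Im(Z) = 412.2 ⇒ lagging (phase φ = 68.2°).

PF = 0.3716 (lagging, φ = 68.2°)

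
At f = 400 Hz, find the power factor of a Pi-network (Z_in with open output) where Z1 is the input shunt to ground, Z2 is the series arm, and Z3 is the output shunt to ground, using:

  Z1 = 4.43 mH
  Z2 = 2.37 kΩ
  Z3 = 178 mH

Step 1 — Angular frequency: ω = 2π·f = 2π·400 = 2513 rad/s.
Step 2 — Component impedances:
  Z1: Z = jωL = j·2513·0.00443 = 0 + j11.13 Ω
  Z2: Z = R = 2370 Ω
  Z3: Z = jωL = j·2513·0.178 = 0 + j447.4 Ω
Step 3 — With open output, the series arm Z2 and the output shunt Z3 appear in series to ground: Z2 + Z3 = 2370 + j447.4 Ω.
Step 4 — Parallel with input shunt Z1: Z_in = Z1 || (Z2 + Z3) = 0.05042 + j11.12 Ω = 11.12∠89.7° Ω.
Step 5 — Power factor: PF = cos(φ) = Re(Z)/|Z| = 0.050418/11.124 = 0.004532.
Step 6 — Type: Im(Z) = 11.12 ⇒ lagging (phase φ = 89.7°).

PF = 0.004532 (lagging, φ = 89.7°)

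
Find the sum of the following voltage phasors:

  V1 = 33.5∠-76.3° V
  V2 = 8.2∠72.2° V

Step 1 — Convert each phasor to rectangular form:
  V1 = 33.5·(cos(-76.3°) + j·sin(-76.3°)) = 7.934 - j32.55 V
  V2 = 8.2·(cos(72.2°) + j·sin(72.2°)) = 2.507 + j7.807 V
Step 2 — Sum components: V_total = 10.44 - j24.74 V.
Step 3 — Convert to polar: |V_total| = 26.85 V, ∠V_total = -67.1°.

V_total = 26.85∠-67.1° V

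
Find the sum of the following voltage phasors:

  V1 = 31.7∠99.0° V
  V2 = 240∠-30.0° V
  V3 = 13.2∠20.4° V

Step 1 — Convert each phasor to rectangular form:
  V1 = 31.7·(cos(99.0°) + j·sin(99.0°)) = -4.959 + j31.31 V
  V2 = 240·(cos(-30.0°) + j·sin(-30.0°)) = 207.8 - j120 V
  V3 = 13.2·(cos(20.4°) + j·sin(20.4°)) = 12.37 + j4.601 V
Step 2 — Sum components: V_total = 215.3 - j84.09 V.
Step 3 — Convert to polar: |V_total| = 231.1 V, ∠V_total = -21.3°.

V_total = 231.1∠-21.3° V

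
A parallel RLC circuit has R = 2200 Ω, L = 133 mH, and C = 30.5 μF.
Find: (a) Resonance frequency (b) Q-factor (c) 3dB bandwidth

Step 1 — Resonance: ω₀ = 1/√(LC) = 1/√(0.133·3.05e-05) = 496.5 rad/s.
Step 2 — f₀ = ω₀/(2π) = 79.02 Hz.
Step 3 — Parallel Q: Q = R/(ω₀L) = 2200/(496.5·0.133) = 33.32.
Step 4 — Bandwidth: Δω = ω₀/Q = 14.9 rad/s; BW = Δω/(2π) = 2.372 Hz.

(a) f₀ = 79.02 Hz  (b) Q = 33.32  (c) BW = 2.372 Hz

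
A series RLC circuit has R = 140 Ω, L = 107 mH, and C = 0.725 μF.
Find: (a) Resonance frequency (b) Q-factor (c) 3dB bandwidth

Step 1 — Resonance condition Im(Z)=0 gives ω₀ = 1/√(LC).
Step 2 — ω₀ = 1/√(0.107·7.25e-07) = 3590 rad/s.
Step 3 — f₀ = ω₀/(2π) = 571.4 Hz.
Step 4 — Series Q: Q = ω₀L/R = 3590·0.107/140 = 2.744.
Step 5 — 3dB bandwidth: Δω = ω₀/Q = 1308 rad/s; BW = Δω/(2π) = 208.2 Hz.

(a) f₀ = 571.4 Hz  (b) Q = 2.744  (c) BW = 208.2 Hz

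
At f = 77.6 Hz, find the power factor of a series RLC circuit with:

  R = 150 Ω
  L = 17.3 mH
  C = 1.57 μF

Step 1 — Angular frequency: ω = 2π·f = 2π·77.6 = 487.6 rad/s.
Step 2 — Component impedances:
  R: Z = R = 150 Ω
  L: Z = jωL = j·487.6·0.0173 = 0 + j8.435 Ω
  C: Z = 1/(jωC) = -j/(ω·C) = 0 - j1306 Ω
Step 3 — Series combination: Z_total = R + L + C = 150 - j1298 Ω = 1307∠-83.4° Ω.
Step 4 — Power factor: PF = cos(φ) = Re(Z)/|Z| = 150/1307 = 0.1148.
Step 5 — Type: Im(Z) = -1298 ⇒ leading (phase φ = -83.4°).

PF = 0.1148 (leading, φ = -83.4°)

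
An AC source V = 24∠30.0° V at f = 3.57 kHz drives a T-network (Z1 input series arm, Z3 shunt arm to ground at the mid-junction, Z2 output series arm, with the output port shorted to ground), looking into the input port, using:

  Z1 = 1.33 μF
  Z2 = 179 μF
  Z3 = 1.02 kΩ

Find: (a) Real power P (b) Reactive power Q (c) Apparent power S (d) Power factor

Step 1 — Angular frequency: ω = 2π·f = 2π·3570 = 2.243e+04 rad/s.
Step 2 — Component impedances:
  Z1: Z = 1/(jωC) = -j/(ω·C) = 0 - j33.52 Ω
  Z2: Z = 1/(jωC) = -j/(ω·C) = 0 - j0.2491 Ω
  Z3: Z = R = 1020 Ω
Step 3 — With the output port shorted to ground, the output series arm Z2 runs from the junction to ground; the shunt arm Z3 also runs from the junction to ground. They appear in parallel: Z3 || Z2 = 6.081e-05 - j0.2491 Ω.
Step 4 — Series with input arm Z1: Z_in = Z1 + (Z3 || Z2) = 6.081e-05 - j33.77 Ω = 33.77∠-90.0° Ω.
Step 5 — Source phasor: V = 24∠30.0° V = 20.78 + j12 V.
Step 6 — Current: I = V / Z = -0.3554 + j0.6155 A = 0.7107∠120.0° A.
Step 7 — Complex power: S = V·I* = 3.072e-05 - j17.06 VA.
Step 8 — Real power: P = Re(S) = 3.072e-05 W.
Step 9 — Reactive power: Q = Im(S) = -17.06 VAR.
Step 10 — Apparent power: |S| = 17.06 VA.
Step 11 — Power factor: PF = P/|S| = 1.801e-06 (leading).

(a) P = 3.072e-05 W  (b) Q = -17.06 VAR  (c) S = 17.06 VA  (d) PF = 1.801e-06 (leading)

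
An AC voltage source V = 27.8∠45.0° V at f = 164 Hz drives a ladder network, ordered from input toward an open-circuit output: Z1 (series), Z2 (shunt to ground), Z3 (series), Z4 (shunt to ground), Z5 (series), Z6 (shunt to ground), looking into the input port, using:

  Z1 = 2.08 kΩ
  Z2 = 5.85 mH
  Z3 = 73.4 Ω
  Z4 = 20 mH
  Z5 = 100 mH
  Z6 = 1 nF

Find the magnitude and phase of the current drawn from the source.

Step 1 — Angular frequency: ω = 2π·f = 2π·164 = 1030 rad/s.
Step 2 — Component impedances:
  Z1: Z = R = 2080 Ω
  Z2: Z = jωL = j·1030·0.00585 = 0 + j6.028 Ω
  Z3: Z = R = 73.4 Ω
  Z4: Z = jωL = j·1030·0.02 = 0 + j20.61 Ω
  Z5: Z = jωL = j·1030·0.1 = 0 + j103 Ω
  Z6: Z = 1/(jωC) = -j/(ω·C) = 0 - j9.705e+05 Ω
Step 3 — Ladder network (open output): work backward from the far end, alternating series and parallel combinations. Z_in = 2080 + j5.869 Ω = 2080∠0.2° Ω.
Step 4 — Source phasor: V = 27.8∠45.0° V = 19.66 + j19.66 V.
Step 5 — Ohm's law: I = V / Z_total = (19.66 + j19.66) / (2080 + j5.869) = 0.009475 + j0.009422 A.
Step 6 — Convert to polar: |I| = 0.01336 A, ∠I = 44.8°.

I = 0.01336∠44.8° A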